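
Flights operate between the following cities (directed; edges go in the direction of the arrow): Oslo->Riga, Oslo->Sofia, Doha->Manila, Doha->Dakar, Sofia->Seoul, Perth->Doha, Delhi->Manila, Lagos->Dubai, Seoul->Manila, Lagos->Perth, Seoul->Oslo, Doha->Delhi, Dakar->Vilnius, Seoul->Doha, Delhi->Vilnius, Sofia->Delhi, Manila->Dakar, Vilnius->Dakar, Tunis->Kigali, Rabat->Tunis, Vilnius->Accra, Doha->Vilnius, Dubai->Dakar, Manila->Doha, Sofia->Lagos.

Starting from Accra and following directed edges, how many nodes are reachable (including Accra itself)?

1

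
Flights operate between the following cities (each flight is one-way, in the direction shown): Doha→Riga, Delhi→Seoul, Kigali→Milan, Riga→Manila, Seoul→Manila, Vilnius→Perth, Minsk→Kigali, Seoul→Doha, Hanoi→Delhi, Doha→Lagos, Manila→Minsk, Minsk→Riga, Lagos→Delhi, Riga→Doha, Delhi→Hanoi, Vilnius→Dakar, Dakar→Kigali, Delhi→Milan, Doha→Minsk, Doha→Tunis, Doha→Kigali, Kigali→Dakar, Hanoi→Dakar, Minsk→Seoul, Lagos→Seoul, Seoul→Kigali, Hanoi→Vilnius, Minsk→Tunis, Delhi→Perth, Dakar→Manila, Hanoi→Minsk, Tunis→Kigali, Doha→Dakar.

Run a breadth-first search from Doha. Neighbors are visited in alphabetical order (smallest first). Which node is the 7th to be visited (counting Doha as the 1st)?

Tunis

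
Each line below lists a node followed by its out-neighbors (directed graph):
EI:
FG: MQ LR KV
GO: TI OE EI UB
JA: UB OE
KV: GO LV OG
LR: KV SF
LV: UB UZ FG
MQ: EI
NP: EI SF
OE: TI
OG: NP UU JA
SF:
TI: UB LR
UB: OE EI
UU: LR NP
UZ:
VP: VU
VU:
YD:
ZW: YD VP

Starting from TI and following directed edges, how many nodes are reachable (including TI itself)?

16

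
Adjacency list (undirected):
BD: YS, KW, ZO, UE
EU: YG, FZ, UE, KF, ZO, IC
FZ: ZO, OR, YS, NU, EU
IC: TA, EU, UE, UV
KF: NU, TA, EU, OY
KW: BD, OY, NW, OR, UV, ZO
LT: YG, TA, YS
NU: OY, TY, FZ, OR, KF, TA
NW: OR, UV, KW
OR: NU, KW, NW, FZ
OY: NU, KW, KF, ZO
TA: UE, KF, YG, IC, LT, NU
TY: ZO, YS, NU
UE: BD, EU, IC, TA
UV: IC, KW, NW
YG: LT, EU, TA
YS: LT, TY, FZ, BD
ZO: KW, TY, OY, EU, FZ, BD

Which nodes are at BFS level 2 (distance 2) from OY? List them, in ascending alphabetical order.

Level 0: OY
Level 1: KF, KW, NU, ZO
Level 2: BD, EU, FZ, NW, OR, TA, TY, UV
Level 3: IC, LT, UE, YG, YS

BD, EU, FZ, NW, OR, TA, TY, UV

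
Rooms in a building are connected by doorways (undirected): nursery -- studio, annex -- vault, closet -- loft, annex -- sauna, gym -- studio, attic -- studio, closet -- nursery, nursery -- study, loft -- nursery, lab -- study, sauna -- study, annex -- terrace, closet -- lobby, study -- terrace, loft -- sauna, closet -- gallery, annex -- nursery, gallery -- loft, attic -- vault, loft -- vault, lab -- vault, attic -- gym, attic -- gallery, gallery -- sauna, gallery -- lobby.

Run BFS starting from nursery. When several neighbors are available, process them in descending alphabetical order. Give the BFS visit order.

Visit nursery; enqueue study, studio, loft, closet, annex → queue [study, studio, loft, closet, annex]
Visit study; enqueue terrace, sauna, lab → queue [studio, loft, closet, annex, terrace, sauna, lab]
Visit studio; enqueue gym, attic → queue [loft, closet, annex, terrace, sauna, lab, gym, attic]
Visit loft; enqueue vault, gallery → queue [closet, annex, terrace, sauna, lab, gym, attic, vault, gallery]
Visit closet; enqueue lobby → queue [annex, terrace, sauna, lab, gym, attic, vault, gallery, lobby]
Visit annex → queue [terrace, sauna, lab, gym, attic, vault, gallery, lobby]
Visit terrace → queue [sauna, lab, gym, attic, vault, gallery, lobby]
Visit sauna → queue [lab, gym, attic, vault, gallery, lobby]
Visit lab → queue [gym, attic, vault, gallery, lobby]
Visit gym → queue [attic, vault, gallery, lobby]
Visit attic → queue [vault, gallery, lobby]
Visit vault → queue [gallery, lobby]
Visit gallery → queue [lobby]
Visit lobby → queue []

nursery, study, studio, loft, closet, annex, terrace, sauna, lab, gym, attic, vault, gallery, lobby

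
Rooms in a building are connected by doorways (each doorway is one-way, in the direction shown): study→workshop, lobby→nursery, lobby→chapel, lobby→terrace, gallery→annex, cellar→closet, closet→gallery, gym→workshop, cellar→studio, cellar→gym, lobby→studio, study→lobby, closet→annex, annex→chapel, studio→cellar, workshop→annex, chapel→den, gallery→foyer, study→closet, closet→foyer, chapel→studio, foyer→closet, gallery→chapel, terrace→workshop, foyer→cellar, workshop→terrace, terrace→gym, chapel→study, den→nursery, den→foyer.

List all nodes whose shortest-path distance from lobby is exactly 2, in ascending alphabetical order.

cellar, den, gym, study, workshop

Level 0: lobby
Level 1: chapel, nursery, studio, terrace
Level 2: cellar, den, gym, study, workshop
Level 3: annex, closet, foyer
Level 4: gallery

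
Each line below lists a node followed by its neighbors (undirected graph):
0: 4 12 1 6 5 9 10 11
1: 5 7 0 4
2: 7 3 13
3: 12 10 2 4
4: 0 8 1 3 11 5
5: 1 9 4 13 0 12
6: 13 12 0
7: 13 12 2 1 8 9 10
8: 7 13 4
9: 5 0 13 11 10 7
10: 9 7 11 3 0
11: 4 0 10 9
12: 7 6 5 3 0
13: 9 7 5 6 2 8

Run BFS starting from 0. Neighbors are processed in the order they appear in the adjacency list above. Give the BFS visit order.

0 4 12 1 6 5 9 10 11 8 3 7 13 2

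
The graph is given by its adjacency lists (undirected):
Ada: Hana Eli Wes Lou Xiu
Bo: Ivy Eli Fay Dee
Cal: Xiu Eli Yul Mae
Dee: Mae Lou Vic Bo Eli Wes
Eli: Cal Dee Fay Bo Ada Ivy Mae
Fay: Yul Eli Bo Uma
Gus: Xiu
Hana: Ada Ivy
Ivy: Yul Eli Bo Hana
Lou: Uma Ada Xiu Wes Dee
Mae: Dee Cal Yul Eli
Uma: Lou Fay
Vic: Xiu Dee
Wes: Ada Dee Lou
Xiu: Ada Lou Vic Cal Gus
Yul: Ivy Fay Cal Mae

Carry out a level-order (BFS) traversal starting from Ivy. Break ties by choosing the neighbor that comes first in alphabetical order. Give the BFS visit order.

Ivy → Bo → Eli → Hana → Yul → Dee → Fay → Ada → Cal → Mae → Lou → Vic → Wes → Uma → Xiu → Gus

Visit Ivy; enqueue Bo, Eli, Hana, Yul → queue [Bo, Eli, Hana, Yul]
Visit Bo; enqueue Dee, Fay → queue [Eli, Hana, Yul, Dee, Fay]
Visit Eli; enqueue Ada, Cal, Mae → queue [Hana, Yul, Dee, Fay, Ada, Cal, Mae]
Visit Hana → queue [Yul, Dee, Fay, Ada, Cal, Mae]
Visit Yul → queue [Dee, Fay, Ada, Cal, Mae]
Visit Dee; enqueue Lou, Vic, Wes → queue [Fay, Ada, Cal, Mae, Lou, Vic, Wes]
Visit Fay; enqueue Uma → queue [Ada, Cal, Mae, Lou, Vic, Wes, Uma]
Visit Ada; enqueue Xiu → queue [Cal, Mae, Lou, Vic, Wes, Uma, Xiu]
Visit Cal → queue [Mae, Lou, Vic, Wes, Uma, Xiu]
Visit Mae → queue [Lou, Vic, Wes, Uma, Xiu]
Visit Lou → queue [Vic, Wes, Uma, Xiu]
Visit Vic → queue [Wes, Uma, Xiu]
Visit Wes → queue [Uma, Xiu]
Visit Uma → queue [Xiu]
Visit Xiu; enqueue Gus → queue [Gus]
Visit Gus → queue []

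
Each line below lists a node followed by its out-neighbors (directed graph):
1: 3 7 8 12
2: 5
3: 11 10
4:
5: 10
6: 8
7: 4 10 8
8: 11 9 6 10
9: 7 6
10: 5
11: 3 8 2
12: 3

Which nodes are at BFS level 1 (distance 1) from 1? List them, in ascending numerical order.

Level 0: 1
Level 1: 3, 7, 8, 12
Level 2: 4, 6, 9, 10, 11
Level 3: 2, 5

3, 7, 8, 12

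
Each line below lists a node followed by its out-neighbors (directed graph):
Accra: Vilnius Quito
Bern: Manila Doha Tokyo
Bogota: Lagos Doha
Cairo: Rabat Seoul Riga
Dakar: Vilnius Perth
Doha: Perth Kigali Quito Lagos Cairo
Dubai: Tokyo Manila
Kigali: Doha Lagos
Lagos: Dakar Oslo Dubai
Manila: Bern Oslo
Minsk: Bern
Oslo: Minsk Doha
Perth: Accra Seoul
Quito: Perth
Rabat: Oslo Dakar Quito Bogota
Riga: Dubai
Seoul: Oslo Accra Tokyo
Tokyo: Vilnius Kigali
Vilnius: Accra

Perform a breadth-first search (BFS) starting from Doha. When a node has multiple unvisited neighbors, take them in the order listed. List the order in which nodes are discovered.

Doha Perth Kigali Quito Lagos Cairo Accra Seoul Dakar Oslo Dubai Rabat Riga Vilnius Tokyo Minsk Manila Bogota Bern

Visit Doha; enqueue Perth, Kigali, Quito, Lagos, Cairo → queue [Perth, Kigali, Quito, Lagos, Cairo]
Visit Perth; enqueue Accra, Seoul → queue [Kigali, Quito, Lagos, Cairo, Accra, Seoul]
Visit Kigali → queue [Quito, Lagos, Cairo, Accra, Seoul]
Visit Quito → queue [Lagos, Cairo, Accra, Seoul]
Visit Lagos; enqueue Dakar, Oslo, Dubai → queue [Cairo, Accra, Seoul, Dakar, Oslo, Dubai]
Visit Cairo; enqueue Rabat, Riga → queue [Accra, Seoul, Dakar, Oslo, Dubai, Rabat, Riga]
Visit Accra; enqueue Vilnius → queue [Seoul, Dakar, Oslo, Dubai, Rabat, Riga, Vilnius]
Visit Seoul; enqueue Tokyo → queue [Dakar, Oslo, Dubai, Rabat, Riga, Vilnius, Tokyo]
Visit Dakar → queue [Oslo, Dubai, Rabat, Riga, Vilnius, Tokyo]
Visit Oslo; enqueue Minsk → queue [Dubai, Rabat, Riga, Vilnius, Tokyo, Minsk]
Visit Dubai; enqueue Manila → queue [Rabat, Riga, Vilnius, Tokyo, Minsk, Manila]
Visit Rabat; enqueue Bogota → queue [Riga, Vilnius, Tokyo, Minsk, Manila, Bogota]
Visit Riga → queue [Vilnius, Tokyo, Minsk, Manila, Bogota]
Visit Vilnius → queue [Tokyo, Minsk, Manila, Bogota]
Visit Tokyo → queue [Minsk, Manila, Bogota]
Visit Minsk; enqueue Bern → queue [Manila, Bogota, Bern]
Visit Manila → queue [Bogota, Bern]
Visit Bogota → queue [Bern]
Visit Bern → queue []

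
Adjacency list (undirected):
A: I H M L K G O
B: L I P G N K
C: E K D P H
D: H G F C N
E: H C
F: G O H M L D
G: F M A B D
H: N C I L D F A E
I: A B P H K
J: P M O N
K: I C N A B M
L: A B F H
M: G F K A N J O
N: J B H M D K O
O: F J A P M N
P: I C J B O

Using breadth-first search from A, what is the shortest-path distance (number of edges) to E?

Level 0: A
Level 1: G, H, I, K, L, M, O
Level 2: B, C, D, E, F, J, N, P
E first appears at level 2.

2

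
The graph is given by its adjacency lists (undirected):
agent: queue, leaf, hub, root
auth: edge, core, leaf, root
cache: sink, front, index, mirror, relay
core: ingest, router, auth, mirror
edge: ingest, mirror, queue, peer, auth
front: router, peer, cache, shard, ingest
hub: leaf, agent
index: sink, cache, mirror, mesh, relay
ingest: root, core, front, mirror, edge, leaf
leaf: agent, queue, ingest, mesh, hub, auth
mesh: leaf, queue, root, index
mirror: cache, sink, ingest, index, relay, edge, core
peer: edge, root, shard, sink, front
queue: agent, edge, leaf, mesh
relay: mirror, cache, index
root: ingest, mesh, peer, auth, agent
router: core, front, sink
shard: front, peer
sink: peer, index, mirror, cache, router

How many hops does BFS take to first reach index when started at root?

2

Level 0: root
Level 1: agent, auth, ingest, mesh, peer
Level 2: core, edge, front, hub, index, leaf, mirror, queue, shard, sink
Level 3: cache, relay, router
index first appears at level 2.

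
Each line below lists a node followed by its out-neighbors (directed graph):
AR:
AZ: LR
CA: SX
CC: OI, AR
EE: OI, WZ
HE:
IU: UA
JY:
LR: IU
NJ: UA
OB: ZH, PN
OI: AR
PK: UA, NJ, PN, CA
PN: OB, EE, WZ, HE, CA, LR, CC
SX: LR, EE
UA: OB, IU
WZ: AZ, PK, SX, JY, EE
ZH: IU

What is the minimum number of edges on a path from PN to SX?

Level 0: PN
Level 1: CA, CC, EE, HE, LR, OB, WZ
Level 2: AR, AZ, IU, JY, OI, PK, SX, ZH
Level 3: NJ, UA
SX first appears at level 2.

2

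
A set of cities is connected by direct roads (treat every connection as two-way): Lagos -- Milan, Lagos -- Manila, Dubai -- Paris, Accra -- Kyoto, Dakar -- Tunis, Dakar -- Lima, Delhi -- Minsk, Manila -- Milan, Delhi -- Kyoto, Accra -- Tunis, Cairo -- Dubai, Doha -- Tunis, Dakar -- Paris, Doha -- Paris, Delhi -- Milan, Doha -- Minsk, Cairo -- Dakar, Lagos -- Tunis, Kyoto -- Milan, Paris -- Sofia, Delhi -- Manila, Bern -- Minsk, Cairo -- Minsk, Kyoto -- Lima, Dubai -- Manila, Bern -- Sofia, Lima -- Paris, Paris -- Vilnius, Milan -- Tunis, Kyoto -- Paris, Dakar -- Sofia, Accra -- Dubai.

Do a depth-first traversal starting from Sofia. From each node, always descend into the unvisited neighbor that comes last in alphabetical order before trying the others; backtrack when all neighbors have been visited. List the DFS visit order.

Visit Sofia
Sofia → Paris
Paris → Vilnius
Paris → Lima
Lima → Kyoto
Kyoto → Milan
Milan → Tunis
Tunis → Lagos
Lagos → Manila
Manila → Dubai
Dubai → Cairo
Cairo → Minsk
Minsk → Doha
Minsk → Delhi
Minsk → Bern
Cairo → Dakar
Dubai → Accra

Sofia Paris Vilnius Lima Kyoto Milan Tunis Lagos Manila Dubai Cairo Minsk Doha Delhi Bern Dakar Accra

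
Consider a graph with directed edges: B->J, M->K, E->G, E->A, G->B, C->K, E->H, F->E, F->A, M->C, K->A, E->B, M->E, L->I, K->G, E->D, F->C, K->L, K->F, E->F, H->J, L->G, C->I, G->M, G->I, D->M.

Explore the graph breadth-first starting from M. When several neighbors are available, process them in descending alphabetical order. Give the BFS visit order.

Visit M; enqueue K, E, C → queue [K, E, C]
Visit K; enqueue L, G, F, A → queue [E, C, L, G, F, A]
Visit E; enqueue H, D, B → queue [C, L, G, F, A, H, D, B]
Visit C; enqueue I → queue [L, G, F, A, H, D, B, I]
Visit L → queue [G, F, A, H, D, B, I]
Visit G → queue [F, A, H, D, B, I]
Visit F → queue [A, H, D, B, I]
Visit A → queue [H, D, B, I]
Visit H; enqueue J → queue [D, B, I, J]
Visit D → queue [B, I, J]
Visit B → queue [I, J]
Visit I → queue [J]
Visit J → queue []

M → K → E → C → L → G → F → A → H → D → B → I → J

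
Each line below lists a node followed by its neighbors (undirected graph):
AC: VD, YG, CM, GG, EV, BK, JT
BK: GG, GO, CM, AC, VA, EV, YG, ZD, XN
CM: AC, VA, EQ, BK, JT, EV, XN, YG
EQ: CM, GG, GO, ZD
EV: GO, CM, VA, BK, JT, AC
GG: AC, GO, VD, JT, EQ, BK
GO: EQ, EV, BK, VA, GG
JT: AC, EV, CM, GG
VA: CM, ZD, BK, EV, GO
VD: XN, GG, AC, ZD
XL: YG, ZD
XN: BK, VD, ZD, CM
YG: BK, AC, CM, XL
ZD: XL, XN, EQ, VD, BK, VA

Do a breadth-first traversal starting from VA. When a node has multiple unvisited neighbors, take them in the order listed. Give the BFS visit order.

Visit VA; enqueue CM, ZD, BK, EV, GO → queue [CM, ZD, BK, EV, GO]
Visit CM; enqueue AC, EQ, JT, XN, YG → queue [ZD, BK, EV, GO, AC, EQ, JT, XN, YG]
Visit ZD; enqueue XL, VD → queue [BK, EV, GO, AC, EQ, JT, XN, YG, XL, VD]
Visit BK; enqueue GG → queue [EV, GO, AC, EQ, JT, XN, YG, XL, VD, GG]
Visit EV → queue [GO, AC, EQ, JT, XN, YG, XL, VD, GG]
Visit GO → queue [AC, EQ, JT, XN, YG, XL, VD, GG]
Visit AC → queue [EQ, JT, XN, YG, XL, VD, GG]
Visit EQ → queue [JT, XN, YG, XL, VD, GG]
Visit JT → queue [XN, YG, XL, VD, GG]
Visit XN → queue [YG, XL, VD, GG]
Visit YG → queue [XL, VD, GG]
Visit XL → queue [VD, GG]
Visit VD → queue [GG]
Visit GG → queue []

VA CM ZD BK EV GO AC EQ JT XN YG XL VD GG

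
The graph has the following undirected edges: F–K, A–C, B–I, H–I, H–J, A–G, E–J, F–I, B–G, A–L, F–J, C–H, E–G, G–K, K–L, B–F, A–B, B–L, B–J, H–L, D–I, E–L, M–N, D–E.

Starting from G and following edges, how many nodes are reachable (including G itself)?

BFS from G visits: G, A, B, E, K, C, L, F, I, J, D, H
Reachable nodes: 12 of 14 total.

12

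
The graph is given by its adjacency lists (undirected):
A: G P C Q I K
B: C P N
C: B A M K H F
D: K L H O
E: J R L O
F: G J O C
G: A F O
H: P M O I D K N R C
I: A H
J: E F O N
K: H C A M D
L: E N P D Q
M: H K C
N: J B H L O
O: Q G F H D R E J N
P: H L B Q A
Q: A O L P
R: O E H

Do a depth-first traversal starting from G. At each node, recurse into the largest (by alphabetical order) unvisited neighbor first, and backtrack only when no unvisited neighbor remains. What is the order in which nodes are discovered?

Visit G
G → O
O → R
R → H
H → P
P → Q
Q → L
L → N
N → J
J → F
F → C
C → M
M → K
K → D
K → A
A → I
C → B
J → E

G, O, R, H, P, Q, L, N, J, F, C, M, K, D, A, I, B, E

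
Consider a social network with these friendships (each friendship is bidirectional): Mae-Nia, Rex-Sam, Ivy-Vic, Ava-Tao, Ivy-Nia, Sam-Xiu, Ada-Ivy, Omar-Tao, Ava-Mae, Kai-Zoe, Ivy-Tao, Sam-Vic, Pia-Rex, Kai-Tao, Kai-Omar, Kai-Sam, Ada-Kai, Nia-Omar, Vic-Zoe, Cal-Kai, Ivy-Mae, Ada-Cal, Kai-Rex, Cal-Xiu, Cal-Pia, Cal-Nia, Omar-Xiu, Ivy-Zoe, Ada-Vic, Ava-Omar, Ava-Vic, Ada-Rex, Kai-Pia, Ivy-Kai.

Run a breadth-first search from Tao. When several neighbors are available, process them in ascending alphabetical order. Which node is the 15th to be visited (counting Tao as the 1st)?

Xiu

Visit Tao; enqueue Ava, Ivy, Kai, Omar → queue [Ava, Ivy, Kai, Omar]
Visit Ava; enqueue Mae, Vic → queue [Ivy, Kai, Omar, Mae, Vic]
Visit Ivy; enqueue Ada, Nia, Zoe → queue [Kai, Omar, Mae, Vic, Ada, Nia, Zoe]
Visit Kai; enqueue Cal, Pia, Rex, Sam → queue [Omar, Mae, Vic, Ada, Nia, Zoe, Cal, Pia, Rex, Sam]
Visit Omar; enqueue Xiu → queue [Mae, Vic, Ada, Nia, Zoe, Cal, Pia, Rex, Sam, Xiu]
Visit Mae → queue [Vic, Ada, Nia, Zoe, Cal, Pia, Rex, Sam, Xiu]
Visit Vic → queue [Ada, Nia, Zoe, Cal, Pia, Rex, Sam, Xiu]
Visit Ada → queue [Nia, Zoe, Cal, Pia, Rex, Sam, Xiu]
Visit Nia → queue [Zoe, Cal, Pia, Rex, Sam, Xiu]
Visit Zoe → queue [Cal, Pia, Rex, Sam, Xiu]
Visit Cal → queue [Pia, Rex, Sam, Xiu]
Visit Pia → queue [Rex, Sam, Xiu]
Visit Rex → queue [Sam, Xiu]
Visit Sam → queue [Xiu]
Visit Xiu → queue []

Visit order: Tao, Ava, Ivy, Kai, Omar, Mae, Vic, Ada, Nia, Zoe, Cal, Pia, Rex, Sam, Xiu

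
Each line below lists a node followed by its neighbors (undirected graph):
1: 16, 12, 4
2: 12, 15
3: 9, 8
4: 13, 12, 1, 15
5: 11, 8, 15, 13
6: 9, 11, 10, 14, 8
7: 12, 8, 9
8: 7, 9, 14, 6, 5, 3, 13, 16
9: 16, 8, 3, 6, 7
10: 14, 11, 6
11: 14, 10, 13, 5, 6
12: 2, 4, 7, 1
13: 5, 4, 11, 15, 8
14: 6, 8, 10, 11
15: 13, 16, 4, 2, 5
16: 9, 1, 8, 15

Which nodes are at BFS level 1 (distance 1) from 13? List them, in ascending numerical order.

4, 5, 8, 11, 15

Level 0: 13
Level 1: 4, 5, 8, 11, 15
Level 2: 1, 2, 3, 6, 7, 9, 10, 12, 14, 16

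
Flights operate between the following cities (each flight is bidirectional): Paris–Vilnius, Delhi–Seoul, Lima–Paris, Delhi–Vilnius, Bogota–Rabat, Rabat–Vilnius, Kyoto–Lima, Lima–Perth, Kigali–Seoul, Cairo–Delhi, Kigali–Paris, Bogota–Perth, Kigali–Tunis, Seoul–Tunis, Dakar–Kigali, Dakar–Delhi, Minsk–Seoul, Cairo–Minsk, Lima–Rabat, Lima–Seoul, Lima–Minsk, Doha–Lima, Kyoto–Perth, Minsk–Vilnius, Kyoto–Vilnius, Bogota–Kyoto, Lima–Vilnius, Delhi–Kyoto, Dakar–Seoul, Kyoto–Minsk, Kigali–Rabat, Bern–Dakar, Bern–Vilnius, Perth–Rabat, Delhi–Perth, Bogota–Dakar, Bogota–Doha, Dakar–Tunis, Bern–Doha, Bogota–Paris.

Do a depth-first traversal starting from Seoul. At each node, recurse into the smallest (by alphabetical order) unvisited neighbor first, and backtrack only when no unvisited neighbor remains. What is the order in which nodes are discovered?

Visit Seoul
Seoul → Dakar
Dakar → Bern
Bern → Doha
Doha → Bogota
Bogota → Kyoto
Kyoto → Delhi
Delhi → Cairo
Cairo → Minsk
Minsk → Lima
Lima → Paris
Paris → Kigali
Kigali → Rabat
Rabat → Perth
Rabat → Vilnius
Kigali → Tunis

Seoul -> Dakar -> Bern -> Doha -> Bogota -> Kyoto -> Delhi -> Cairo -> Minsk -> Lima -> Paris -> Kigali -> Rabat -> Perth -> Vilnius -> Tunis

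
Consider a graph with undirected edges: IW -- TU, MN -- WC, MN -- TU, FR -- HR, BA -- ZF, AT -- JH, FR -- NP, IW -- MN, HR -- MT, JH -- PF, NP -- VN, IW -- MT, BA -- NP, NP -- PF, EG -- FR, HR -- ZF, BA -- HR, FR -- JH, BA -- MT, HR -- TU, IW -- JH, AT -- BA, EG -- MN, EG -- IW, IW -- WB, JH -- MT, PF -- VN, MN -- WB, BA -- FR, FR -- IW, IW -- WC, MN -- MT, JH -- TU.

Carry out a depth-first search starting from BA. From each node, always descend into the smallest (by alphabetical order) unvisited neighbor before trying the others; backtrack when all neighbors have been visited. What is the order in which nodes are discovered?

BA, AT, JH, FR, EG, IW, MN, MT, HR, TU, ZF, WB, WC, NP, PF, VN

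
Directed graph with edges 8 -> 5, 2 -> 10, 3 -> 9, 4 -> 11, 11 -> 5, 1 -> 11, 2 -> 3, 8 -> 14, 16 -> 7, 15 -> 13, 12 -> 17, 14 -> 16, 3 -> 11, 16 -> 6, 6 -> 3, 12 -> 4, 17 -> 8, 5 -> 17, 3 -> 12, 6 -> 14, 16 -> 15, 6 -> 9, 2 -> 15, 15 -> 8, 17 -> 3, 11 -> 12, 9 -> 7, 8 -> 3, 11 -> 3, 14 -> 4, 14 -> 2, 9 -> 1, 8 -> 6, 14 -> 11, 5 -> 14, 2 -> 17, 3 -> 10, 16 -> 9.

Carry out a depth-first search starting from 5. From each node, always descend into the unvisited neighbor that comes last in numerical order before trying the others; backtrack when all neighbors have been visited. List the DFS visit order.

5, 17, 8, 14, 16, 15, 13, 9, 7, 1, 11, 12, 4, 3, 10, 6, 2

Visit 5
5 → 17
17 → 8
8 → 14
14 → 16
16 → 15
15 → 13
16 → 9
9 → 7
9 → 1
1 → 11
11 → 12
12 → 4
11 → 3
3 → 10
16 → 6
14 → 2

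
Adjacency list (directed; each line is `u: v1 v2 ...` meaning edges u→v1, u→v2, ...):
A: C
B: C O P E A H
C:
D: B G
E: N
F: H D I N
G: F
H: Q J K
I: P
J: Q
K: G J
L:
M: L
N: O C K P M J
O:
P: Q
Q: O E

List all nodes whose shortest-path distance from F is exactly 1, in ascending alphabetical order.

D, H, I, N

Level 0: F
Level 1: D, H, I, N
Level 2: B, C, G, J, K, M, O, P, Q
Level 3: A, E, L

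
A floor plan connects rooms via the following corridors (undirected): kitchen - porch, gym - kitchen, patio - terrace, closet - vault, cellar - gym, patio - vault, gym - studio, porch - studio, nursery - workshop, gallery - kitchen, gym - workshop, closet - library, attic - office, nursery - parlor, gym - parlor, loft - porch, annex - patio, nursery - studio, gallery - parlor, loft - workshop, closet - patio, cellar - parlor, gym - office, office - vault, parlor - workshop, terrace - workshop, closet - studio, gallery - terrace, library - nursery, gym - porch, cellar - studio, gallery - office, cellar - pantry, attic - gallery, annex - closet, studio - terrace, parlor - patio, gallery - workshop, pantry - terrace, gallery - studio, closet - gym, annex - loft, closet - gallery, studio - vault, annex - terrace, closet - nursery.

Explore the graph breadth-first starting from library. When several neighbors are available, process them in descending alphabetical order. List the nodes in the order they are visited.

Visit library; enqueue nursery, closet → queue [nursery, closet]
Visit nursery; enqueue workshop, studio, parlor → queue [closet, workshop, studio, parlor]
Visit closet; enqueue vault, patio, gym, gallery, annex → queue [workshop, studio, parlor, vault, patio, gym, gallery, annex]
Visit workshop; enqueue terrace, loft → queue [studio, parlor, vault, patio, gym, gallery, annex, terrace, loft]
Visit studio; enqueue porch, cellar → queue [parlor, vault, patio, gym, gallery, annex, terrace, loft, porch, cellar]
Visit parlor → queue [vault, patio, gym, gallery, annex, terrace, loft, porch, cellar]
Visit vault; enqueue office → queue [patio, gym, gallery, annex, terrace, loft, porch, cellar, office]
Visit patio → queue [gym, gallery, annex, terrace, loft, porch, cellar, office]
Visit gym; enqueue kitchen → queue [gallery, annex, terrace, loft, porch, cellar, office, kitchen]
Visit gallery; enqueue attic → queue [annex, terrace, loft, porch, cellar, office, kitchen, attic]
Visit annex → queue [terrace, loft, porch, cellar, office, kitchen, attic]
Visit terrace; enqueue pantry → queue [loft, porch, cellar, office, kitchen, attic, pantry]
Visit loft → queue [porch, cellar, office, kitchen, attic, pantry]
Visit porch → queue [cellar, office, kitchen, attic, pantry]
Visit cellar → queue [office, kitchen, attic, pantry]
Visit office → queue [kitchen, attic, pantry]
Visit kitchen → queue [attic, pantry]
Visit attic → queue [pantry]
Visit pantry → queue []

library, nursery, closet, workshop, studio, parlor, vault, patio, gym, gallery, annex, terrace, loft, porch, cellar, office, kitchen, attic, pantry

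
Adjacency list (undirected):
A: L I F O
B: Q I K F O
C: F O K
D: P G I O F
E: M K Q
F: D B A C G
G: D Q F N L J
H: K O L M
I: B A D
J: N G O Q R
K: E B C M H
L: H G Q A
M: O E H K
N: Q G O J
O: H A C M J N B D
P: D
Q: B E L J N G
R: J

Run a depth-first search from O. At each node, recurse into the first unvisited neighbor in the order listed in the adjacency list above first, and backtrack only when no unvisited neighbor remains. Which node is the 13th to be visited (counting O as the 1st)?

Visit O
O → H
H → K
K → E
E → M
E → Q
Q → B
B → I
I → A
A → L
L → G
G → D
D → P
D → F
F → C
G → N
N → J
J → R

Visit order: O, H, K, E, M, Q, B, I, A, L, G, D, P, F, C, N, J, R

P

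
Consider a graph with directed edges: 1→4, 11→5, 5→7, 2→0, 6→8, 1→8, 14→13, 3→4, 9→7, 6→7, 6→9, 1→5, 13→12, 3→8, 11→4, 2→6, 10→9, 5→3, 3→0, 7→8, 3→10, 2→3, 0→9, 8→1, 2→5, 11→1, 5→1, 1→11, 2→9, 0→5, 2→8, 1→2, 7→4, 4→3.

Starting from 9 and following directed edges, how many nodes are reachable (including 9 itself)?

12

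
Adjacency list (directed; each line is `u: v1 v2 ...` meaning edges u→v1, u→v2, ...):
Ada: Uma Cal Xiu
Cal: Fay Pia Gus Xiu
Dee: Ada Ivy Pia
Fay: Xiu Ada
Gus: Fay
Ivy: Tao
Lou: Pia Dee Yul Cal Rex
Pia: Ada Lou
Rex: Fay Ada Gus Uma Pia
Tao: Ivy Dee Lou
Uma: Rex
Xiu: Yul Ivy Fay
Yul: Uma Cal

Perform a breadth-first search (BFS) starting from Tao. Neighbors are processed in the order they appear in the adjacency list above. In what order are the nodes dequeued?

Visit Tao; enqueue Ivy, Dee, Lou → queue [Ivy, Dee, Lou]
Visit Ivy → queue [Dee, Lou]
Visit Dee; enqueue Ada, Pia → queue [Lou, Ada, Pia]
Visit Lou; enqueue Yul, Cal, Rex → queue [Ada, Pia, Yul, Cal, Rex]
Visit Ada; enqueue Uma, Xiu → queue [Pia, Yul, Cal, Rex, Uma, Xiu]
Visit Pia → queue [Yul, Cal, Rex, Uma, Xiu]
Visit Yul → queue [Cal, Rex, Uma, Xiu]
Visit Cal; enqueue Fay, Gus → queue [Rex, Uma, Xiu, Fay, Gus]
Visit Rex → queue [Uma, Xiu, Fay, Gus]
Visit Uma → queue [Xiu, Fay, Gus]
Visit Xiu → queue [Fay, Gus]
Visit Fay → queue [Gus]
Visit Gus → queue []

Tao, Ivy, Dee, Lou, Ada, Pia, Yul, Cal, Rex, Uma, Xiu, Fay, Gus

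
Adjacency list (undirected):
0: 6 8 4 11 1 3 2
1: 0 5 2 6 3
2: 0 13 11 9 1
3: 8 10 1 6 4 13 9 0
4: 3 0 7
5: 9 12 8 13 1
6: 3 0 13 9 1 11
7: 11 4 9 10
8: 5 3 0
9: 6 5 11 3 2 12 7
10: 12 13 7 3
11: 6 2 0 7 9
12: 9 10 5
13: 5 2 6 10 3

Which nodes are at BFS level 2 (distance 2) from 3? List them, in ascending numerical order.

2, 5, 7, 11, 12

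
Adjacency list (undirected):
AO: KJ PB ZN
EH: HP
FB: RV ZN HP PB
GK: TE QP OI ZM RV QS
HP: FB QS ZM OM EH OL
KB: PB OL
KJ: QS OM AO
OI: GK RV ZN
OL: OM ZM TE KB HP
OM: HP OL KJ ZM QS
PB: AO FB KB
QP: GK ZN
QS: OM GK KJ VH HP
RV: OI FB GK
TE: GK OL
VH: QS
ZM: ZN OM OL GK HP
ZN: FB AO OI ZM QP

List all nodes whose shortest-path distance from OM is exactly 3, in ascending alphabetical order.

Level 0: OM
Level 1: HP, KJ, OL, QS, ZM
Level 2: AO, EH, FB, GK, KB, TE, VH, ZN
Level 3: OI, PB, QP, RV

OI, PB, QP, RV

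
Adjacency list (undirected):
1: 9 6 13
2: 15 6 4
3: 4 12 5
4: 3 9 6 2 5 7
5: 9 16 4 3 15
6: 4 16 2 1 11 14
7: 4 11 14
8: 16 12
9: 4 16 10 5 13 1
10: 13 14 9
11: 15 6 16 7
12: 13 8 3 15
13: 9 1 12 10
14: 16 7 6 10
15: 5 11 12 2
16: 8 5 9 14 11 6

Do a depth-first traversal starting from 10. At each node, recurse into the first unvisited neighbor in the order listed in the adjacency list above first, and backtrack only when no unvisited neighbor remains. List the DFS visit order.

10 13 9 4 3 12 8 16 5 15 11 6 2 1 14 7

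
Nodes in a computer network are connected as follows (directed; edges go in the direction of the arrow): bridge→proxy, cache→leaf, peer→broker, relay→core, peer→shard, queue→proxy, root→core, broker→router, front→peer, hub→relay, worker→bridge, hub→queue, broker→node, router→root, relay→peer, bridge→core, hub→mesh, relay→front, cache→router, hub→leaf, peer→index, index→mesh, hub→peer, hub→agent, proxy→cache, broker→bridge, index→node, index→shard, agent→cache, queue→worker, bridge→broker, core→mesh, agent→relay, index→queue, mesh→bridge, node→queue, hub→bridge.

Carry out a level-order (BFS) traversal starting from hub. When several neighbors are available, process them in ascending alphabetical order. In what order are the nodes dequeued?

hub → agent → bridge → leaf → mesh → peer → queue → relay → cache → broker → core → proxy → index → shard → worker → front → router → node → root

Visit hub; enqueue agent, bridge, leaf, mesh, peer, queue, relay → queue [agent, bridge, leaf, mesh, peer, queue, relay]
Visit agent; enqueue cache → queue [bridge, leaf, mesh, peer, queue, relay, cache]
Visit bridge; enqueue broker, core, proxy → queue [leaf, mesh, peer, queue, relay, cache, broker, core, proxy]
Visit leaf → queue [mesh, peer, queue, relay, cache, broker, core, proxy]
Visit mesh → queue [peer, queue, relay, cache, broker, core, proxy]
Visit peer; enqueue index, shard → queue [queue, relay, cache, broker, core, proxy, index, shard]
Visit queue; enqueue worker → queue [relay, cache, broker, core, proxy, index, shard, worker]
Visit relay; enqueue front → queue [cache, broker, core, proxy, index, shard, worker, front]
Visit cache; enqueue router → queue [broker, core, proxy, index, shard, worker, front, router]
Visit broker; enqueue node → queue [core, proxy, index, shard, worker, front, router, node]
Visit core → queue [proxy, index, shard, worker, front, router, node]
Visit proxy → queue [index, shard, worker, front, router, node]
Visit index → queue [shard, worker, front, router, node]
Visit shard → queue [worker, front, router, node]
Visit worker → queue [front, router, node]
Visit front → queue [router, node]
Visit router; enqueue root → queue [node, root]
Visit node → queue [root]
Visit root → queue []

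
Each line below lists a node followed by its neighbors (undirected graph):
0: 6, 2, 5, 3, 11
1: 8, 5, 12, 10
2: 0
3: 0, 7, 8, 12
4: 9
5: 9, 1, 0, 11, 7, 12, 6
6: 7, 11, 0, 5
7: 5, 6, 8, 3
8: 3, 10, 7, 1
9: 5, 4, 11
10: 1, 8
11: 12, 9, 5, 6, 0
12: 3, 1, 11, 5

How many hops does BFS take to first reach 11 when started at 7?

2

Level 0: 7
Level 1: 3, 5, 6, 8
Level 2: 0, 1, 9, 10, 11, 12
Level 3: 2, 4
11 first appears at level 2.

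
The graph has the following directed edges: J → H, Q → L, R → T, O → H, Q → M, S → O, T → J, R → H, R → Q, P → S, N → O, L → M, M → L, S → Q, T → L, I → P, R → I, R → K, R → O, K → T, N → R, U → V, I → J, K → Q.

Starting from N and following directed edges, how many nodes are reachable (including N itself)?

BFS from N visits: N, O, R, H, I, K, Q, T, J, P, L, M, S
Reachable nodes: 13 of 15 total.

13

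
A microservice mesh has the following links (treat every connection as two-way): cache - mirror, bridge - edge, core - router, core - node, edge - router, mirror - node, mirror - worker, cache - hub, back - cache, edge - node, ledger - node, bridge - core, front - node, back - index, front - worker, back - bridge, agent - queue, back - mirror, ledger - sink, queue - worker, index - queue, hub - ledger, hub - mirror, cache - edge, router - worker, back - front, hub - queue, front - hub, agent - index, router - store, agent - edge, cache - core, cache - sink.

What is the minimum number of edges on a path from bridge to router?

2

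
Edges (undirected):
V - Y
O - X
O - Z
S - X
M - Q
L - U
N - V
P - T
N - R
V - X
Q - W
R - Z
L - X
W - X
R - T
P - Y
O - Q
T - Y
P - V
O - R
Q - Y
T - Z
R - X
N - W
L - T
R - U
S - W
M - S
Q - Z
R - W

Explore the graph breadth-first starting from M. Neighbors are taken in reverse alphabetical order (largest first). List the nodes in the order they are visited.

Visit M; enqueue S, Q → queue [S, Q]
Visit S; enqueue X, W → queue [Q, X, W]
Visit Q; enqueue Z, Y, O → queue [X, W, Z, Y, O]
Visit X; enqueue V, R, L → queue [W, Z, Y, O, V, R, L]
Visit W; enqueue N → queue [Z, Y, O, V, R, L, N]
Visit Z; enqueue T → queue [Y, O, V, R, L, N, T]
Visit Y; enqueue P → queue [O, V, R, L, N, T, P]
Visit O → queue [V, R, L, N, T, P]
Visit V → queue [R, L, N, T, P]
Visit R; enqueue U → queue [L, N, T, P, U]
Visit L → queue [N, T, P, U]
Visit N → queue [T, P, U]
Visit T → queue [P, U]
Visit P → queue [U]
Visit U → queue []

M, S, Q, X, W, Z, Y, O, V, R, L, N, T, P, U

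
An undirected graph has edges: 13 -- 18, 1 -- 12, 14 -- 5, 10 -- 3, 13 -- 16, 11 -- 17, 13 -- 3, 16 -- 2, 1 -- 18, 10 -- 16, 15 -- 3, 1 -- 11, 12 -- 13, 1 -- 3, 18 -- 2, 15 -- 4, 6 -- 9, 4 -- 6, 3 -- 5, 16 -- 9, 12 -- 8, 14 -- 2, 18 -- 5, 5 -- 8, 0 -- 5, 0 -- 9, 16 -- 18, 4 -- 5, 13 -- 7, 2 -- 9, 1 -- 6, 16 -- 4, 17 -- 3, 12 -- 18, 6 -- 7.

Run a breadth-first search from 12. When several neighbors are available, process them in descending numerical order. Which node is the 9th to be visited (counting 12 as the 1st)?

7

Visit 12; enqueue 18, 13, 8, 1 → queue [18, 13, 8, 1]
Visit 18; enqueue 16, 5, 2 → queue [13, 8, 1, 16, 5, 2]
Visit 13; enqueue 7, 3 → queue [8, 1, 16, 5, 2, 7, 3]
Visit 8 → queue [1, 16, 5, 2, 7, 3]
Visit 1; enqueue 11, 6 → queue [16, 5, 2, 7, 3, 11, 6]
Visit 16; enqueue 10, 9, 4 → queue [5, 2, 7, 3, 11, 6, 10, 9, 4]
Visit 5; enqueue 14, 0 → queue [2, 7, 3, 11, 6, 10, 9, 4, 14, 0]
Visit 2 → queue [7, 3, 11, 6, 10, 9, 4, 14, 0]
Visit 7 → queue [3, 11, 6, 10, 9, 4, 14, 0]
Visit 3; enqueue 17, 15 → queue [11, 6, 10, 9, 4, 14, 0, 17, 15]
Visit 11 → queue [6, 10, 9, 4, 14, 0, 17, 15]
Visit 6 → queue [10, 9, 4, 14, 0, 17, 15]
Visit 10 → queue [9, 4, 14, 0, 17, 15]
Visit 9 → queue [4, 14, 0, 17, 15]
Visit 4 → queue [14, 0, 17, 15]
Visit 14 → queue [0, 17, 15]
Visit 0 → queue [17, 15]
Visit 17 → queue [15]
Visit 15 → queue []

Visit order: 12, 18, 13, 8, 1, 16, 5, 2, 7, 3, 11, 6, 10, 9, 4, 14, 0, 17, 15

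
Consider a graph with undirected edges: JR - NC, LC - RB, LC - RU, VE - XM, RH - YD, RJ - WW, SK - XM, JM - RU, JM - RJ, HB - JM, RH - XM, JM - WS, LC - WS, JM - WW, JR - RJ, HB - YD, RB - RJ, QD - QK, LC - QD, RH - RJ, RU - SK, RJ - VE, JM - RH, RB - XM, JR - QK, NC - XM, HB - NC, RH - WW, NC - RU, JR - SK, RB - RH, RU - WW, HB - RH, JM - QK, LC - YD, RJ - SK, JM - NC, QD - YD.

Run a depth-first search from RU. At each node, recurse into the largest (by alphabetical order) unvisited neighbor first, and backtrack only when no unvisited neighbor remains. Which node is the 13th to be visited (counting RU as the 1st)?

LC

Visit RU
RU → WW
WW → RJ
RJ → VE
VE → XM
XM → SK
SK → JR
JR → QK
QK → QD
QD → YD
YD → RH
RH → RB
RB → LC
LC → WS
WS → JM
JM → NC
NC → HB

Visit order: RU, WW, RJ, VE, XM, SK, JR, QK, QD, YD, RH, RB, LC, WS, JM, NC, HB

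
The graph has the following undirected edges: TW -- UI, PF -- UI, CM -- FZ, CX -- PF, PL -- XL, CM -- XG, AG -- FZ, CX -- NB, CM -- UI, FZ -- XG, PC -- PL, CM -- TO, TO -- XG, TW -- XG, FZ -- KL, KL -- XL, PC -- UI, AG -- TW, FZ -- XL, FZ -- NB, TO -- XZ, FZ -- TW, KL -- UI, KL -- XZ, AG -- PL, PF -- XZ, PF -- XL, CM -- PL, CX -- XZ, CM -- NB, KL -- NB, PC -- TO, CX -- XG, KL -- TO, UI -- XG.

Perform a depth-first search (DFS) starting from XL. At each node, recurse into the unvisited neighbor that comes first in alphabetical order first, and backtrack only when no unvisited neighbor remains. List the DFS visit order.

Visit XL
XL → FZ
FZ → AG
AG → PL
PL → CM
CM → NB
NB → CX
CX → PF
PF → UI
UI → KL
KL → TO
TO → PC
TO → XG
XG → TW
TO → XZ

XL FZ AG PL CM NB CX PF UI KL TO PC XG TW XZ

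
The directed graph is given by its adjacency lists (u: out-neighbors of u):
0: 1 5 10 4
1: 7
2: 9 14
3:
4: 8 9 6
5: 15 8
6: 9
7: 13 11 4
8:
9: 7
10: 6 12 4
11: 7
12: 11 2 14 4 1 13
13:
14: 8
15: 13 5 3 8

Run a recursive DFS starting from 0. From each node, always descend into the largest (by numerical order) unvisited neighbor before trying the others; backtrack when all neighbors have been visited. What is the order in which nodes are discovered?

0, 10, 12, 14, 8, 13, 11, 7, 4, 9, 6, 2, 1, 5, 15, 3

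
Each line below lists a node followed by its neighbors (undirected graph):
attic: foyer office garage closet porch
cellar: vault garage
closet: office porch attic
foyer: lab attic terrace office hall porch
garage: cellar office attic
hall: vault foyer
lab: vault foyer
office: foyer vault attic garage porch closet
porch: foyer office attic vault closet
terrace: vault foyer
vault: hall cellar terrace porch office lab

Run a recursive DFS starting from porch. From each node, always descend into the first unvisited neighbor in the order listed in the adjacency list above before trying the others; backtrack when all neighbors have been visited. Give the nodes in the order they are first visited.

porch, foyer, lab, vault, hall, cellar, garage, office, attic, closet, terrace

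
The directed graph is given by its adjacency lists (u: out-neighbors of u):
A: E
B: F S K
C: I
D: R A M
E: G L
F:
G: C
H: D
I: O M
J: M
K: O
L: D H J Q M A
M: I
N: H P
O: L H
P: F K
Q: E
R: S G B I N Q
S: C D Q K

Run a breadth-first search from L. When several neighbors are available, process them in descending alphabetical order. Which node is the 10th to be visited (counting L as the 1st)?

R

Visit L; enqueue Q, M, J, H, D, A → queue [Q, M, J, H, D, A]
Visit Q; enqueue E → queue [M, J, H, D, A, E]
Visit M; enqueue I → queue [J, H, D, A, E, I]
Visit J → queue [H, D, A, E, I]
Visit H → queue [D, A, E, I]
Visit D; enqueue R → queue [A, E, I, R]
Visit A → queue [E, I, R]
Visit E; enqueue G → queue [I, R, G]
Visit I; enqueue O → queue [R, G, O]
Visit R; enqueue S, N, B → queue [G, O, S, N, B]
Visit G; enqueue C → queue [O, S, N, B, C]
Visit O → queue [S, N, B, C]
Visit S; enqueue K → queue [N, B, C, K]
Visit N; enqueue P → queue [B, C, K, P]
Visit B; enqueue F → queue [C, K, P, F]
Visit C → queue [K, P, F]
Visit K → queue [P, F]
Visit P → queue [F]
Visit F → queue []

Visit order: L, Q, M, J, H, D, A, E, I, R, G, O, S, N, B, C, K, P, F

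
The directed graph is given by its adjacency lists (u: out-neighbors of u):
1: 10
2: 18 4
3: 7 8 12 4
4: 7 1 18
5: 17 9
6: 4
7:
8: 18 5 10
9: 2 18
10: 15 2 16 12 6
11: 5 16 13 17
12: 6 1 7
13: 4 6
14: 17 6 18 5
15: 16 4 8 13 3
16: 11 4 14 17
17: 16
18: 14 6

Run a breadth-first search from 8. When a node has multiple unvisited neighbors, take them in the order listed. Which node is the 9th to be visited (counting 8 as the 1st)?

Visit 8; enqueue 18, 5, 10 → queue [18, 5, 10]
Visit 18; enqueue 14, 6 → queue [5, 10, 14, 6]
Visit 5; enqueue 17, 9 → queue [10, 14, 6, 17, 9]
Visit 10; enqueue 15, 2, 16, 12 → queue [14, 6, 17, 9, 15, 2, 16, 12]
Visit 14 → queue [6, 17, 9, 15, 2, 16, 12]
Visit 6; enqueue 4 → queue [17, 9, 15, 2, 16, 12, 4]
Visit 17 → queue [9, 15, 2, 16, 12, 4]
Visit 9 → queue [15, 2, 16, 12, 4]
Visit 15; enqueue 13, 3 → queue [2, 16, 12, 4, 13, 3]
Visit 2 → queue [16, 12, 4, 13, 3]
Visit 16; enqueue 11 → queue [12, 4, 13, 3, 11]
Visit 12; enqueue 1, 7 → queue [4, 13, 3, 11, 1, 7]
Visit 4 → queue [13, 3, 11, 1, 7]
Visit 13 → queue [3, 11, 1, 7]
Visit 3 → queue [11, 1, 7]
Visit 11 → queue [1, 7]
Visit 1 → queue [7]
Visit 7 → queue []

Visit order: 8, 18, 5, 10, 14, 6, 17, 9, 15, 2, 16, 12, 4, 13, 3, 11, 1, 7

15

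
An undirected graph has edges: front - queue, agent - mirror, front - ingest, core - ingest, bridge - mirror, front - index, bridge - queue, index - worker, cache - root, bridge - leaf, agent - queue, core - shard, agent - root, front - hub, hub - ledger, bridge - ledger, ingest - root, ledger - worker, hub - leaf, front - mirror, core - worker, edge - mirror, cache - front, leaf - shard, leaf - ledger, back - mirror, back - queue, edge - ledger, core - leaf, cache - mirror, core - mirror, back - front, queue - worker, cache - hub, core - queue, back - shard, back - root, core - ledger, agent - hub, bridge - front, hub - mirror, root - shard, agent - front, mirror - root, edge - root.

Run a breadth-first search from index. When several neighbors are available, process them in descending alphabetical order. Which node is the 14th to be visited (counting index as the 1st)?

Visit index; enqueue worker, front → queue [worker, front]
Visit worker; enqueue queue, ledger, core → queue [front, queue, ledger, core]
Visit front; enqueue mirror, ingest, hub, cache, bridge, back, agent → queue [queue, ledger, core, mirror, ingest, hub, cache, bridge, back, agent]
Visit queue → queue [ledger, core, mirror, ingest, hub, cache, bridge, back, agent]
Visit ledger; enqueue leaf, edge → queue [core, mirror, ingest, hub, cache, bridge, back, agent, leaf, edge]
Visit core; enqueue shard → queue [mirror, ingest, hub, cache, bridge, back, agent, leaf, edge, shard]
Visit mirror; enqueue root → queue [ingest, hub, cache, bridge, back, agent, leaf, edge, shard, root]
Visit ingest → queue [hub, cache, bridge, back, agent, leaf, edge, shard, root]
Visit hub → queue [cache, bridge, back, agent, leaf, edge, shard, root]
Visit cache → queue [bridge, back, agent, leaf, edge, shard, root]
Visit bridge → queue [back, agent, leaf, edge, shard, root]
Visit back → queue [agent, leaf, edge, shard, root]
Visit agent → queue [leaf, edge, shard, root]
Visit leaf → queue [edge, shard, root]
Visit edge → queue [shard, root]
Visit shard → queue [root]
Visit root → queue []

Visit order: index, worker, front, queue, ledger, core, mirror, ingest, hub, cache, bridge, back, agent, leaf, edge, shard, root

leaf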